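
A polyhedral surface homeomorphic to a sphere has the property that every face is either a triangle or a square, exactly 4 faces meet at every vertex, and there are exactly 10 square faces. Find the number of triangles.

8

Let x be the number of triangles; then F = 10 + x.
Edge–face incidences: 2E = 4·10 + 3·x = 40 + 3x.
Every vertex has degree 4, so 4V = 2E.
Euler: V − E + F = 2 ⇒ (2E)/4 − E + (10 + x) = 2.
Multiply by 8: 2·(2E) − 4·(2E) + 8·(10 + x) = 16, i.e. 80 + 8x − 2·(40 + 3x) = 16.
Collecting terms: 2x = 16, so x = 8.
Then 2E = 40 + 3·8 = 64, so E = 32, V = 2E/4 = 16, F = 10 + 8 = 18.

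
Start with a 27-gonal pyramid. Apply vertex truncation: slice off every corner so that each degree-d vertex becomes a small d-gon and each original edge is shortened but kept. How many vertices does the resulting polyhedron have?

108

The base solid has V = 28, E = 54, F = 28.
Truncation replaces each original edge-end by a new vertex, so V′ = 2E = 108.
Each original edge survives, and each old vertex of degree d contributes d new edges; summing degrees gives Σd = 2E, so E′ = E + 2E = 3E = 162.
Each original face survives and each original vertex becomes one new face: F′ = F + V = 56.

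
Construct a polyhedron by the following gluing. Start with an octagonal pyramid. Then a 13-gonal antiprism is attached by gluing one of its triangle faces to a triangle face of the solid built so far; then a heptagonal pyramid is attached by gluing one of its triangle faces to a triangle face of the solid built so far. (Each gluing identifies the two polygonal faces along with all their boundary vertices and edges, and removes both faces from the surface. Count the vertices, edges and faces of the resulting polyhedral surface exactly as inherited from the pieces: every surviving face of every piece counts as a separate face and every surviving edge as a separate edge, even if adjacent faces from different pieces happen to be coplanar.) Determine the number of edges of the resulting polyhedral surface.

76

An octagonal pyramid: V=9, E=16, F=9.
Attach a 13-gonal antiprism (V=26, E=52, F=28) along a 3-gon: merge 3 vertices and 3 edges, delete both glued faces → V=32, E=65, F=35.
Attach a heptagonal pyramid (V=8, E=14, F=8) along a 3-gon: merge 3 vertices and 3 edges, delete both glued faces → V=37, E=76, F=41.
Check: V − E + F = 37 − 76 + 41 = 2.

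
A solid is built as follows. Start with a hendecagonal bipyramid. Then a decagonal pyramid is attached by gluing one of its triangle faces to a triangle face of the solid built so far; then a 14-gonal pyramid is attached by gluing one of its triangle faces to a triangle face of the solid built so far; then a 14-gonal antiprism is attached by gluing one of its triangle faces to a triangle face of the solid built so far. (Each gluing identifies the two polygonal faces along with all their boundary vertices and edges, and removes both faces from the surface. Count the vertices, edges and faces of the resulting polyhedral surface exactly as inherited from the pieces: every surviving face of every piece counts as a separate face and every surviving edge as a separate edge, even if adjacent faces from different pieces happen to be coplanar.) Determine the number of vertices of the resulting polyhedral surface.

A hendecagonal bipyramid: V=13, E=33, F=22.
Attach a decagonal pyramid (V=11, E=20, F=11) along a 3-gon: merge 3 vertices and 3 edges, delete both glued faces → V=21, E=50, F=31.
Attach a 14-gonal pyramid (V=15, E=28, F=15) along a 3-gon: merge 3 vertices and 3 edges, delete both glued faces → V=33, E=75, F=44.
Attach a 14-gonal antiprism (V=28, E=56, F=30) along a 3-gon: merge 3 vertices and 3 edges, delete both glued faces → V=58, E=128, F=72.
Check: V − E + F = 58 − 128 + 72 = 2.

58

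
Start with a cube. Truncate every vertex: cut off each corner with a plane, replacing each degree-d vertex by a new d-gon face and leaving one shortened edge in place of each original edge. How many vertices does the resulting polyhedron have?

24

The base solid has V = 8, E = 12, F = 6.
Truncation replaces each original edge-end by a new vertex, so V′ = 2E = 24.
Each original edge survives, and each old vertex of degree d contributes d new edges; summing degrees gives Σd = 2E, so E′ = E + 2E = 3E = 36.
Each original face survives and each original vertex becomes one new face: F′ = F + V = 14.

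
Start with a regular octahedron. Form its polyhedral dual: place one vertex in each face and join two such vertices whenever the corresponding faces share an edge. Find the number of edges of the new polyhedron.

12

The base solid has V = 6, E = 12, F = 8.
The dual swaps V and F and preserves E: V′ = F = 8, E′ = E = 12, F′ = V = 6.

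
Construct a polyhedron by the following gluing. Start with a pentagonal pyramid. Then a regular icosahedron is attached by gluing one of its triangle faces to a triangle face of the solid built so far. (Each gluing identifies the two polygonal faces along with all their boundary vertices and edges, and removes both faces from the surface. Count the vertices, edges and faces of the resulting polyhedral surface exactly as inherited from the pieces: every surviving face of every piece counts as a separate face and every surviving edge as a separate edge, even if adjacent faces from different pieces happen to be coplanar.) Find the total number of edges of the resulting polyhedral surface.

A pentagonal pyramid: V=6, E=10, F=6.
Attach a regular icosahedron (V=12, E=30, F=20) along a 3-gon: merge 3 vertices and 3 edges, delete both glued faces → V=15, E=37, F=24.
Check: V − E + F = 15 − 37 + 24 = 2.

37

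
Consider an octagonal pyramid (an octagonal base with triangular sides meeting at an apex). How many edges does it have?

16

A pyramid on an n-gon base has one n-gon and n triangles: V = 8 + 1 = 9, E = 2·8 = 16, F = 8 + 1 = 9.
Check: V − E + F = 9 − 16 + 9 = 2.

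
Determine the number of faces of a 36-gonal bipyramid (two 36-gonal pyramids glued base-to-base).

A bipyramid over an n-gon has 2n triangular faces and n + 2 vertices: V = 36 + 2 = 38, E = 3·36 = 108, F = 2·36 = 72.
Check: V − E + F = 38 − 108 + 72 = 2.

72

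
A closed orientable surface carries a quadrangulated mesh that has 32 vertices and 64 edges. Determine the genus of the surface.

Every face is a square and each edge borders two faces, so 4F = 2·64, giving F = 32.
χ = V − E + F = 32 − 64 + 32 = 0.
For a closed orientable surface χ = 2 − 2g, so g = (2 − (0))/2 = 1.

1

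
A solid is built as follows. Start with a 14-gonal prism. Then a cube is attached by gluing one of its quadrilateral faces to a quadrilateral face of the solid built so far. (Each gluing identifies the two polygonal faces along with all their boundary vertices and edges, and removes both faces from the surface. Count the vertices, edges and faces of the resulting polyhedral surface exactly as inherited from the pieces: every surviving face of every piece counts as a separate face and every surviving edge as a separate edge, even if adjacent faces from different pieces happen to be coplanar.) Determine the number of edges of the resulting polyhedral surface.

50

A 14-gonal prism: V=28, E=42, F=16.
Attach a cube (V=8, E=12, F=6) along a 4-gon: merge 4 vertices and 4 edges, delete both glued faces → V=32, E=50, F=20.
Check: V − E + F = 32 − 50 + 20 = 2.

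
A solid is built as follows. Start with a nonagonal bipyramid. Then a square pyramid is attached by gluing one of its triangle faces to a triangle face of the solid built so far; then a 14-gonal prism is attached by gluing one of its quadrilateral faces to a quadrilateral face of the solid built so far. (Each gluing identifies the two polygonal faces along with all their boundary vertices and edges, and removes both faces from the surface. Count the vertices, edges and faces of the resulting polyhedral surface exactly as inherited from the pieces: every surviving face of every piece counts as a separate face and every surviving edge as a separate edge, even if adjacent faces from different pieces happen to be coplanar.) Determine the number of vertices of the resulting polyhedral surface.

A nonagonal bipyramid: V=11, E=27, F=18.
Attach a square pyramid (V=5, E=8, F=5) along a 3-gon: merge 3 vertices and 3 edges, delete both glued faces → V=13, E=32, F=21.
Attach a 14-gonal prism (V=28, E=42, F=16) along a 4-gon: merge 4 vertices and 4 edges, delete both glued faces → V=37, E=70, F=35.
Check: V − E + F = 37 − 70 + 35 = 2.

37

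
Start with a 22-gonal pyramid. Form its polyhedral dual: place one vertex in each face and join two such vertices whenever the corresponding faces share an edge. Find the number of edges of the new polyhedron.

The base solid has V = 23, E = 44, F = 23.
The dual swaps V and F and preserves E: V′ = F = 23, E′ = E = 44, F′ = V = 23.

44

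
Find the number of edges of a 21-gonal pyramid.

42

A pyramid on an n-gon base has one n-gon and n triangles: V = 21 + 1 = 22, E = 2·21 = 42, F = 21 + 1 = 22.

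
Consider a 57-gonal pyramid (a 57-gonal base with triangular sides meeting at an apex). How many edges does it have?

114

A pyramid on an n-gon base has one n-gon and n triangles: V = 57 + 1 = 58, E = 2·57 = 114, F = 57 + 1 = 58.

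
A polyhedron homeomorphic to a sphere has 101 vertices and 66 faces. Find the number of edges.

165

Here V − E + F = 2.
E = V + F − (2) = 101 + 66 − (2) = 165.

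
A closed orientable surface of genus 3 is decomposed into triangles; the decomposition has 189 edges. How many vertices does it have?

59

χ = 2 − 2·3 = -4, and every face is a triangle so 3F = 2E.
F = 2E/3 = 126. Then V = -4 + E − F = -4 + 189 − 126 = 59.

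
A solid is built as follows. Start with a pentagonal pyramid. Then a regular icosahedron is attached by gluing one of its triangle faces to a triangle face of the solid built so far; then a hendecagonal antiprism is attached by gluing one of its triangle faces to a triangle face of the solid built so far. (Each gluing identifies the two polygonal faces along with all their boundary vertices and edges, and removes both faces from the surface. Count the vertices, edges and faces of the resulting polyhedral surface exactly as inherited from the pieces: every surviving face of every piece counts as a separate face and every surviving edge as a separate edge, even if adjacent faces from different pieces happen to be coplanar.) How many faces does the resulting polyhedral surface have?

46

A pentagonal pyramid: V=6, E=10, F=6.
Attach a regular icosahedron (V=12, E=30, F=20) along a 3-gon: merge 3 vertices and 3 edges, delete both glued faces → V=15, E=37, F=24.
Attach a hendecagonal antiprism (V=22, E=44, F=24) along a 3-gon: merge 3 vertices and 3 edges, delete both glued faces → V=34, E=78, F=46.
Check: V − E + F = 34 − 78 + 46 = 2.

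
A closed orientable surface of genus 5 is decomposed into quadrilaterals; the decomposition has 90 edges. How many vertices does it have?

χ = 2 − 2·5 = -8, and every face is a square so 4F = 2E.
F = 2E/4 = 45. Then V = -8 + E − F = -8 + 90 − 45 = 37.

37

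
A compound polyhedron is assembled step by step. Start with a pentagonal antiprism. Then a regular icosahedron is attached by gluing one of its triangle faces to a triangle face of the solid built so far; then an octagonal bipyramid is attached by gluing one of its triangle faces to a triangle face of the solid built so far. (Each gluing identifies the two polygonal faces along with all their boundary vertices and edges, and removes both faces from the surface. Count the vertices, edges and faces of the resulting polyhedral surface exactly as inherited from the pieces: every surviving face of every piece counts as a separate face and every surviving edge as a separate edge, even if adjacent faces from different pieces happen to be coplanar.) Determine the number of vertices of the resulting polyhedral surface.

26

A pentagonal antiprism: V=10, E=20, F=12.
Attach a regular icosahedron (V=12, E=30, F=20) along a 3-gon: merge 3 vertices and 3 edges, delete both glued faces → V=19, E=47, F=30.
Attach an octagonal bipyramid (V=10, E=24, F=16) along a 3-gon: merge 3 vertices and 3 edges, delete both glued faces → V=26, E=68, F=44.
Check: V − E + F = 26 − 68 + 44 = 2.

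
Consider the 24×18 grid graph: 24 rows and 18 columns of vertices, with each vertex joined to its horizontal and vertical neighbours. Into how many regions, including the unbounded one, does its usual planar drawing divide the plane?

The grid has V = 24·18 = 432 vertices and E = 24·17 + 18·23 = 822 edges.
F = 2 − V + E = 2 − 432 + 822 = 392.

392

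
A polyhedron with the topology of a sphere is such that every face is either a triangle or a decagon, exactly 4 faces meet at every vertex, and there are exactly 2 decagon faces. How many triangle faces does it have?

20

Let x be the number of triangles; then F = 2 + x.
Edge–face incidences: 2E = 10·2 + 3·x = 20 + 3x.
Every vertex has degree 4, so 4V = 2E.
Euler: V − E + F = 2 ⇒ (2E)/4 − E + (2 + x) = 2.
Multiply by 8: 2·(2E) − 4·(2E) + 8·(2 + x) = 16, i.e. 16 + 8x − 2·(20 + 3x) = 16.
Collecting terms: 2x − 24 = 16, so 2x = 40, so x = 20.
Then 2E = 20 + 3·20 = 80, so E = 40, V = 2E/4 = 20, F = 2 + 20 = 22.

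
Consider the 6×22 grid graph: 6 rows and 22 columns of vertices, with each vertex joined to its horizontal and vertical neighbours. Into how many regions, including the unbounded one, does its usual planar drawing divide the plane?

106

The grid has V = 6·22 = 132 vertices and E = 6·21 + 22·5 = 236 edges.
F = 2 − V + E = 2 − 132 + 236 = 106.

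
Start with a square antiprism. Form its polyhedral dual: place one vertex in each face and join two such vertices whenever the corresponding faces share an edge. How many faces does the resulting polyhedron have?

8

The base solid has V = 8, E = 16, F = 10.
The dual swaps V and F and preserves E: V′ = F = 10, E′ = E = 16, F′ = V = 8.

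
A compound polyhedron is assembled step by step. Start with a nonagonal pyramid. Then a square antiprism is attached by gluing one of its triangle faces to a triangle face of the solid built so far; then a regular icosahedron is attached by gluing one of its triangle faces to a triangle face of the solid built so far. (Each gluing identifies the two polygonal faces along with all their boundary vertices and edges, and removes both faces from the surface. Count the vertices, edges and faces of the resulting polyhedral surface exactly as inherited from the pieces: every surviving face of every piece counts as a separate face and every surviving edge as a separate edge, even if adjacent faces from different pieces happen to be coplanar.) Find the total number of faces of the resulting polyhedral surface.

36

A nonagonal pyramid: V=10, E=18, F=10.
Attach a square antiprism (V=8, E=16, F=10) along a 3-gon: merge 3 vertices and 3 edges, delete both glued faces → V=15, E=31, F=18.
Attach a regular icosahedron (V=12, E=30, F=20) along a 3-gon: merge 3 vertices and 3 edges, delete both glued faces → V=24, E=58, F=36.
Check: V − E + F = 24 − 58 + 36 = 2.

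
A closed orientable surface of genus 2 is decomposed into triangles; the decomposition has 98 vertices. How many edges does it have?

χ = 2 − 2·2 = -2, and every face is a triangle so 3F = 2E.
V − E + F = -2 with E = 3F/2 gives 98 − (3/2 − 1)·F = -2, so F = 200 and E = 300.

300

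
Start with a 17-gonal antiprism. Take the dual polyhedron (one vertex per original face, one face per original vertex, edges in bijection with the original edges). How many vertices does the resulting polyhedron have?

The base solid has V = 34, E = 68, F = 36.
The dual swaps V and F and preserves E: V′ = F = 36, E′ = E = 68, F′ = V = 34.

36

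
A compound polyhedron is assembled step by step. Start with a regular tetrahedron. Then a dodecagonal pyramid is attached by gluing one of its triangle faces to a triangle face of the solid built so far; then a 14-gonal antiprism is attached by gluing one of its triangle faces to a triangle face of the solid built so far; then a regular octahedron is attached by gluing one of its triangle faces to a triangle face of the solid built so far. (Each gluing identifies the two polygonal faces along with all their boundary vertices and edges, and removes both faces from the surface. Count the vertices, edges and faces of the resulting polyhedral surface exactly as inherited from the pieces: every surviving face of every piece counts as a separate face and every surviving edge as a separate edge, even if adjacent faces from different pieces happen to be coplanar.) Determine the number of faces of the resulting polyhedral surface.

A regular tetrahedron: V=4, E=6, F=4.
Attach a dodecagonal pyramid (V=13, E=24, F=13) along a 3-gon: merge 3 vertices and 3 edges, delete both glued faces → V=14, E=27, F=15.
Attach a 14-gonal antiprism (V=28, E=56, F=30) along a 3-gon: merge 3 vertices and 3 edges, delete both glued faces → V=39, E=80, F=43.
Attach a regular octahedron (V=6, E=12, F=8) along a 3-gon: merge 3 vertices and 3 edges, delete both glued faces → V=42, E=89, F=49.
Check: V − E + F = 42 − 89 + 49 = 2.

49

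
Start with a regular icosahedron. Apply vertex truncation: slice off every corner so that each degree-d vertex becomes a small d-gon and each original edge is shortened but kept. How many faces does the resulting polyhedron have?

The base solid has V = 12, E = 30, F = 20.
Truncation replaces each original edge-end by a new vertex, so V′ = 2E = 60.
Each original edge survives, and each old vertex of degree d contributes d new edges; summing degrees gives Σd = 2E, so E′ = E + 2E = 3E = 90.
Each original face survives and each original vertex becomes one new face: F′ = F + V = 32.

32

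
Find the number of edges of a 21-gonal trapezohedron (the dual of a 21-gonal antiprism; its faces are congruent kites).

The n-trapezohedron (dual of the n-antiprism) has V = 2·21 + 2 = 44, E = 4·21 = 84, F = 2·21 = 42.

84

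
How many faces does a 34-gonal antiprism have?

70

An antiprism on an n-gon has two n-gon caps and 2n triangles: V = 2·34 = 68, E = 4·34 = 136, F = 2·34 + 2 = 70.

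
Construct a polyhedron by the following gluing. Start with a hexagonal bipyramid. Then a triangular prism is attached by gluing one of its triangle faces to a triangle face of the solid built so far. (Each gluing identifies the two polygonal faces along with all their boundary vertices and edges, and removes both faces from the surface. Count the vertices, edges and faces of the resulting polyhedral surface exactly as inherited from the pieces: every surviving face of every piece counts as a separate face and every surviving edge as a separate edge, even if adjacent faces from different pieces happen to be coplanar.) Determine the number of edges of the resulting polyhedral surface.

A hexagonal bipyramid: V=8, E=18, F=12.
Attach a triangular prism (V=6, E=9, F=5) along a 3-gon: merge 3 vertices and 3 edges, delete both glued faces → V=11, E=24, F=15.
Check: V − E + F = 11 − 24 + 15 = 2.

24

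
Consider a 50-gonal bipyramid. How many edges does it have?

150

A bipyramid over an n-gon has 2n triangular faces and n + 2 vertices: V = 50 + 2 = 52, E = 3·50 = 150, F = 2·50 = 100.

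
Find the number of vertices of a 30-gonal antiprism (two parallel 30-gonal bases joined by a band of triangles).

An antiprism on an n-gon has two n-gon caps and 2n triangles: V = 2·30 = 60, E = 4·30 = 120, F = 2·30 + 2 = 62.

60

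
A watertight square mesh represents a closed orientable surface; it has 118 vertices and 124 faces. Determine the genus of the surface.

4

Every face is a square, so 2E = 4·124 = 496, giving E = 248.
χ = V − E + F = 118 − 248 + 124 = -6.
For a closed orientable surface χ = 2 − 2g, so g = (2 − (-6))/2 = 4.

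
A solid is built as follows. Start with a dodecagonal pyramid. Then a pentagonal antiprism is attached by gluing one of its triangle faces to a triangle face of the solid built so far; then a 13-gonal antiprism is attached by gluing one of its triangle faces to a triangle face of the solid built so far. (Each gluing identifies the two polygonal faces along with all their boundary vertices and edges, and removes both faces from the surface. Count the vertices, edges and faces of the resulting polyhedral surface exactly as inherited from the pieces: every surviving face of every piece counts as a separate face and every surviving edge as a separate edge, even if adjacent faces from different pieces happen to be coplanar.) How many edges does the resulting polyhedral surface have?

A dodecagonal pyramid: V=13, E=24, F=13.
Attach a pentagonal antiprism (V=10, E=20, F=12) along a 3-gon: merge 3 vertices and 3 edges, delete both glued faces → V=20, E=41, F=23.
Attach a 13-gonal antiprism (V=26, E=52, F=28) along a 3-gon: merge 3 vertices and 3 edges, delete both glued faces → V=43, E=90, F=49.
Check: V − E + F = 43 − 90 + 49 = 2.

90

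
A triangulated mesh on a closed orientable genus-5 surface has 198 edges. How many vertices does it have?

58

χ = 2 − 2·5 = -8, and every face is a triangle so 3F = 2E.
F = 2E/3 = 132. Then V = -8 + E − F = -8 + 198 − 132 = 58.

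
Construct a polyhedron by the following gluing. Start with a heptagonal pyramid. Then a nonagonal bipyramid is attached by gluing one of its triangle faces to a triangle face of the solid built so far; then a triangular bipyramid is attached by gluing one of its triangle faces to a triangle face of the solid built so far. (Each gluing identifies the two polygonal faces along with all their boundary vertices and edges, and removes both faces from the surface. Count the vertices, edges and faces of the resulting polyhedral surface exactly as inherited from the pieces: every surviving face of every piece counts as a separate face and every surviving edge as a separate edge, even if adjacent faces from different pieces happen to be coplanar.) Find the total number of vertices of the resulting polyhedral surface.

A heptagonal pyramid: V=8, E=14, F=8.
Attach a nonagonal bipyramid (V=11, E=27, F=18) along a 3-gon: merge 3 vertices and 3 edges, delete both glued faces → V=16, E=38, F=24.
Attach a triangular bipyramid (V=5, E=9, F=6) along a 3-gon: merge 3 vertices and 3 edges, delete both glued faces → V=18, E=44, F=28.
Check: V − E + F = 18 − 44 + 28 = 2.

18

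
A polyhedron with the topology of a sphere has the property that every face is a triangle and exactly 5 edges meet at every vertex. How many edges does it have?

Each face has 3 edges and each edge borders two faces, so 2E = 3F.
Each vertex has degree 5, so 5V = 2E and hence V = 3F/5.
Euler: V − E + F = 2 ⇒ (3F/5) − (3F/2) + F = 2.
Multiply by 10: (6 − 15 + 10)F = 20, i.e. 1F = 20.
So F = 20, E = 3·20/2 = 30, V = 3·20/5 = 12.

30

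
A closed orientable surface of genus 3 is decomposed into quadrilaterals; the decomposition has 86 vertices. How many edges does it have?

χ = 2 − 2·3 = -4, and every face is a square so 4F = 2E.
V − E + F = -4 with E = 4F/2 gives 86 − (4/2 − 1)·F = -4, so F = 90 and E = 180.

180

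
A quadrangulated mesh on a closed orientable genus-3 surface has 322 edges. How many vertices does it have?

157

χ = 2 − 2·3 = -4, and every face is a square so 4F = 2E.
F = 2E/4 = 161. Then V = -4 + E − F = -4 + 322 − 161 = 157.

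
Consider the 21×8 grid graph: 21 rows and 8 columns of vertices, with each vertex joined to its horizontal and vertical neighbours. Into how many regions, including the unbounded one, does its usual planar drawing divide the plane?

141

The grid has V = 21·8 = 168 vertices and E = 21·7 + 8·20 = 307 edges.
F = 2 − V + E = 2 − 168 + 307 = 141.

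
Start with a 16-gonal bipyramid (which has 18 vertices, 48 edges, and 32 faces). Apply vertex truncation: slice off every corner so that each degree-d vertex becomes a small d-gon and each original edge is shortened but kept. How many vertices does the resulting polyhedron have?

96

Truncation replaces each original edge-end by a new vertex, so V′ = 2E = 96.
Each original edge survives, and each old vertex of degree d contributes d new edges; summing degrees gives Σd = 2E, so E′ = E + 2E = 3E = 144.
Each original face survives and each original vertex becomes one new face: F′ = F + V = 50.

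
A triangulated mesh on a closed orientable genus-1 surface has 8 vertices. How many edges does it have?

24

χ = 2 − 2·1 = 0, and every face is a triangle so 3F = 2E.
V − E + F = 0 with E = 3F/2 gives 8 − (3/2 − 1)·F = 0, so F = 16 and E = 24.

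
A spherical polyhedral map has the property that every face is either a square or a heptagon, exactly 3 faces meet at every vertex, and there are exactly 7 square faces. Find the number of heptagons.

Let x be the number of heptagons; then F = 7 + x.
Edge–face incidences: 2E = 4·7 + 7·x = 28 + 7x.
Every vertex has degree 3, so 3V = 2E.
Euler: V − E + F = 2 ⇒ (2E)/3 − E + (7 + x) = 2.
Multiply by 6: 2·(2E) − 3·(2E) + 6·(7 + x) = 12, i.e. 42 + 6x − (28 + 7x) = 12.
Collecting terms: −x + 14 = 12, so −x = −2, so x = 2.
Then 2E = 28 + 7·2 = 42, so E = 21, V = 2E/3 = 14, F = 7 + 2 = 9.

2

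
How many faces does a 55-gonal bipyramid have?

A bipyramid over an n-gon has 2n triangular faces and n + 2 vertices: V = 55 + 2 = 57, E = 3·55 = 165, F = 2·55 = 110.

110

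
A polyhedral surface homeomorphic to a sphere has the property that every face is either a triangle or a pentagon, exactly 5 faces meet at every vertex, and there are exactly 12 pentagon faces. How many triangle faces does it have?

80

Let x be the number of triangles; then F = 12 + x.
Edge–face incidences: 2E = 5·12 + 3·x = 60 + 3x.
Every vertex has degree 5, so 5V = 2E.
Euler: V − E + F = 2 ⇒ (2E)/5 − E + (12 + x) = 2.
Multiply by 10: 2·(2E) − 5·(2E) + 10·(12 + x) = 20, i.e. 120 + 10x − 3·(60 + 3x) = 20.
Collecting terms: x − 60 = 20, so x = 80.
Then 2E = 60 + 3·80 = 300, so E = 150, V = 2E/5 = 60, F = 12 + 80 = 92.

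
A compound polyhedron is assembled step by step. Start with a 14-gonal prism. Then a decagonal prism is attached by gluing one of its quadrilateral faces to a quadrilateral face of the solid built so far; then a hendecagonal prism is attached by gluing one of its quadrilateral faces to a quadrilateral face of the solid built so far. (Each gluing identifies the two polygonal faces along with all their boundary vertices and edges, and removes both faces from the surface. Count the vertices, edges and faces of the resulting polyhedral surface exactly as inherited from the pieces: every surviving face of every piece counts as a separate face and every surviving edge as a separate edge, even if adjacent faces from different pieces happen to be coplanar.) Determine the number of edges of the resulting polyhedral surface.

97

A 14-gonal prism: V=28, E=42, F=16.
Attach a decagonal prism (V=20, E=30, F=12) along a 4-gon: merge 4 vertices and 4 edges, delete both glued faces → V=44, E=68, F=26.
Attach a hendecagonal prism (V=22, E=33, F=13) along a 4-gon: merge 4 vertices and 4 edges, delete both glued faces → V=62, E=97, F=37.
Check: V − E + F = 62 − 97 + 37 = 2.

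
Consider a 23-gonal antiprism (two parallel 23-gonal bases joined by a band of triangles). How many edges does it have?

92

An antiprism on an n-gon has two n-gon caps and 2n triangles: V = 2·23 = 46, E = 4·23 = 92, F = 2·23 + 2 = 48.
Check: V − E + F = 46 − 92 + 48 = 2.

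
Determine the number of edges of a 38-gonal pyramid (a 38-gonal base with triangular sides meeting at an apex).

A pyramid on an n-gon base has one n-gon and n triangles: V = 38 + 1 = 39, E = 2·38 = 76, F = 38 + 1 = 39.

76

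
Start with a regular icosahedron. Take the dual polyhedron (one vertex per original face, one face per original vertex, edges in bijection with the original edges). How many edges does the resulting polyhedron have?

The base solid has V = 12, E = 30, F = 20.
The dual swaps V and F and preserves E: V′ = F = 20, E′ = E = 30, F′ = V = 12.

30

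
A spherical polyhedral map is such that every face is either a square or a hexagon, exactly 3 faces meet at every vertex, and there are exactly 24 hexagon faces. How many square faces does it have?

6

Let x be the number of squares; then F = 24 + x.
Edge–face incidences: 2E = 6·24 + 4·x = 144 + 4x.
Every vertex has degree 3, so 3V = 2E.
Euler: V − E + F = 2 ⇒ (2E)/3 − E + (24 + x) = 2.
Multiply by 6: 2·(2E) − 3·(2E) + 6·(24 + x) = 12, i.e. 144 + 6x − (144 + 4x) = 12.
Collecting terms: 2x = 12, so x = 6.
Then 2E = 144 + 4·6 = 168, so E = 84, V = 2E/3 = 56, F = 24 + 6 = 30.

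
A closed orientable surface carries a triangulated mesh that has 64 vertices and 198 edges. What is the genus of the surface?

Every face is a triangle and each edge borders two faces, so 3F = 2·198, giving F = 132.
χ = V − E + F = 64 − 198 + 132 = -2.
For a closed orientable surface χ = 2 − 2g, so g = (2 − (-2))/2 = 2.

2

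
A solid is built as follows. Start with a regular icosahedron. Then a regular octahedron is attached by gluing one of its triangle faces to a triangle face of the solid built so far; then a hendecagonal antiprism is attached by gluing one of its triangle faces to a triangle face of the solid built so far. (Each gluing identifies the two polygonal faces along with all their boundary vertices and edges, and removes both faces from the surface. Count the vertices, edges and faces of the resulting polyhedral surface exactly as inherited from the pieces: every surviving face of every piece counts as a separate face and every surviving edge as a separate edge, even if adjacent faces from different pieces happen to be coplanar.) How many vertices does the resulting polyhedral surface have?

34

A regular icosahedron: V=12, E=30, F=20.
Attach a regular octahedron (V=6, E=12, F=8) along a 3-gon: merge 3 vertices and 3 edges, delete both glued faces → V=15, E=39, F=26.
Attach a hendecagonal antiprism (V=22, E=44, F=24) along a 3-gon: merge 3 vertices and 3 edges, delete both glued faces → V=34, E=80, F=48.
Check: V − E + F = 34 − 80 + 48 = 2.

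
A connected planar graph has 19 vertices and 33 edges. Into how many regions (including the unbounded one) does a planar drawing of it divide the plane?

16

Euler's formula for a connected plane graph: V − E + F = 2, so F = 2 − 19 + 33 = 16.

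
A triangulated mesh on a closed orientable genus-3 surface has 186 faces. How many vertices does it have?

χ = 2 − 2·3 = -4, and every face is a triangle so 3F = 2E.
E = 3·186/2 = 279. Then V = -4 + E − F = -4 + 279 − 186 = 89.

89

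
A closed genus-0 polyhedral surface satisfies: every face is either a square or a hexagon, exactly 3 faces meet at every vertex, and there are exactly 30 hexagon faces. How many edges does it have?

Let x be the number of squares; then F = 30 + x.
Edge–face incidences: 2E = 6·30 + 4·x = 180 + 4x.
Every vertex has degree 3, so 3V = 2E.
Euler: V − E + F = 2 ⇒ (2E)/3 − E + (30 + x) = 2.
Multiply by 6: 2·(2E) − 3·(2E) + 6·(30 + x) = 12, i.e. 180 + 6x − (180 + 4x) = 12.
Collecting terms: 2x = 12, so x = 6.
Then 2E = 180 + 4·6 = 204, so E = 102, V = 2E/3 = 68, F = 30 + 6 = 36.

102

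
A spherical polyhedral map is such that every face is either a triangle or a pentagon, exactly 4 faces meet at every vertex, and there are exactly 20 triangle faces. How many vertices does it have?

Let x be the number of pentagons; then F = 20 + x.
Edge–face incidences: 2E = 3·20 + 5·x = 60 + 5x.
Every vertex has degree 4, so 4V = 2E.
Euler: V − E + F = 2 ⇒ (2E)/4 − E + (20 + x) = 2.
Multiply by 8: 2·(2E) − 4·(2E) + 8·(20 + x) = 16, i.e. 160 + 8x − 2·(60 + 5x) = 16.
Collecting terms: −2x + 40 = 16, so −2x = −24, so x = 12.
Then 2E = 60 + 5·12 = 120, so E = 60, V = 2E/4 = 30, F = 20 + 12 = 32.

30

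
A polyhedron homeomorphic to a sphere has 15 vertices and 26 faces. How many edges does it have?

39

Here V − E + F = 2.
E = V + F − (2) = 15 + 26 − (2) = 39.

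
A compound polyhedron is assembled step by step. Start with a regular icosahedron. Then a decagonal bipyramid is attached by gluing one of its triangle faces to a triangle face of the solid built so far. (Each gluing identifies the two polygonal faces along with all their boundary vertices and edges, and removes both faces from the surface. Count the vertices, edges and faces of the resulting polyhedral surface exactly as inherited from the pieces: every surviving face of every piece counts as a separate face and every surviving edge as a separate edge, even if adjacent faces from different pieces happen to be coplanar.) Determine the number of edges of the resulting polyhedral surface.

A regular icosahedron: V=12, E=30, F=20.
Attach a decagonal bipyramid (V=12, E=30, F=20) along a 3-gon: merge 3 vertices and 3 edges, delete both glued faces → V=21, E=57, F=38.
Check: V − E + F = 21 − 57 + 38 = 2.

57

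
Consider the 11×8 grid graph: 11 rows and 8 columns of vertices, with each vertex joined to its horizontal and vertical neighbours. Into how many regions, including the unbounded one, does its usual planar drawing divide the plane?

The grid has V = 11·8 = 88 vertices and E = 11·7 + 8·10 = 157 edges.
F = 2 − V + E = 2 − 88 + 157 = 71.

71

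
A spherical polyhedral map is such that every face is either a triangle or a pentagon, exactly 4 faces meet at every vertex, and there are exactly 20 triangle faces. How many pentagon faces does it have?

Let x be the number of pentagons; then F = 20 + x.
Edge–face incidences: 2E = 3·20 + 5·x = 60 + 5x.
Every vertex has degree 4, so 4V = 2E.
Euler: V − E + F = 2 ⇒ (2E)/4 − E + (20 + x) = 2.
Multiply by 8: 2·(2E) − 4·(2E) + 8·(20 + x) = 16, i.e. 160 + 8x − 2·(60 + 5x) = 16.
Collecting terms: −2x + 40 = 16, so −2x = −24, so x = 12.
Then 2E = 60 + 5·12 = 120, so E = 60, V = 2E/4 = 30, F = 20 + 12 = 32.

12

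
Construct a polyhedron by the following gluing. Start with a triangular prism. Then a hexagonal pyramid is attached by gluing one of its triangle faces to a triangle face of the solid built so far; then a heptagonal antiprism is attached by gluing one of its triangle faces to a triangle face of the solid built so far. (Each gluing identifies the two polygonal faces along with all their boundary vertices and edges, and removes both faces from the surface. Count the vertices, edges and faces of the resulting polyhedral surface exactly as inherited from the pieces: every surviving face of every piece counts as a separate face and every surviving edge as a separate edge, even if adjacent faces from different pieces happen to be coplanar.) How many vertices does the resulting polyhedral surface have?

21

A triangular prism: V=6, E=9, F=5.
Attach a hexagonal pyramid (V=7, E=12, F=7) along a 3-gon: merge 3 vertices and 3 edges, delete both glued faces → V=10, E=18, F=10.
Attach a heptagonal antiprism (V=14, E=28, F=16) along a 3-gon: merge 3 vertices and 3 edges, delete both glued faces → V=21, E=43, F=24.
Check: V − E + F = 21 − 43 + 24 = 2.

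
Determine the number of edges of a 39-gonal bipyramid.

117

A bipyramid over an n-gon has 2n triangular faces and n + 2 vertices: V = 39 + 2 = 41, E = 3·39 = 117, F = 2·39 = 78.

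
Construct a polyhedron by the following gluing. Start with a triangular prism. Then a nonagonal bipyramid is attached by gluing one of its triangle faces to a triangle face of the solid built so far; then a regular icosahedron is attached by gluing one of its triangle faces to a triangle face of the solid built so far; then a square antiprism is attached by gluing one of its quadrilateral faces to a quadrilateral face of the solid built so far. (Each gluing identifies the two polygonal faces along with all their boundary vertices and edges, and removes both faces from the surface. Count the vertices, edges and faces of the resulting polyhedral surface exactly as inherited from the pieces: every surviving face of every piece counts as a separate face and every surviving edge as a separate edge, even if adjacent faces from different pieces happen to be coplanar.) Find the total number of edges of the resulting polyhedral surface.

A triangular prism: V=6, E=9, F=5.
Attach a nonagonal bipyramid (V=11, E=27, F=18) along a 3-gon: merge 3 vertices and 3 edges, delete both glued faces → V=14, E=33, F=21.
Attach a regular icosahedron (V=12, E=30, F=20) along a 3-gon: merge 3 vertices and 3 edges, delete both glued faces → V=23, E=60, F=39.
Attach a square antiprism (V=8, E=16, F=10) along a 4-gon: merge 4 vertices and 4 edges, delete both glued faces → V=27, E=72, F=47.
Check: V − E + F = 27 − 72 + 47 = 2.

72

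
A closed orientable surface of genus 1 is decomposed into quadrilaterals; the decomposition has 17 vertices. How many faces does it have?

17

χ = 2 − 2·1 = 0, and every face is a square so 4F = 2E.
V − E + F = 0 with E = 4F/2 gives 17 − (4/2 − 1)·F = 0, so F = 17 and E = 34.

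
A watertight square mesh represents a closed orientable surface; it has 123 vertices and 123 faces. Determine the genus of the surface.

1

Every face is a square, so 2E = 4·123 = 492, giving E = 246.
χ = V − E + F = 123 − 246 + 123 = 0.
For a closed orientable surface χ = 2 − 2g, so g = (2 − (0))/2 = 1.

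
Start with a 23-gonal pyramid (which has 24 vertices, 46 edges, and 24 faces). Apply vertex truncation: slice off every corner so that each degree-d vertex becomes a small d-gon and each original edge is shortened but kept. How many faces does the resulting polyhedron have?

48

Truncation replaces each original edge-end by a new vertex, so V′ = 2E = 92.
Each original edge survives, and each old vertex of degree d contributes d new edges; summing degrees gives Σd = 2E, so E′ = E + 2E = 3E = 138.
Each original face survives and each original vertex becomes one new face: F′ = F + V = 48.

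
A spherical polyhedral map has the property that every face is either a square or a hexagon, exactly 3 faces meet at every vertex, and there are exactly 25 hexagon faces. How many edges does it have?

Let x be the number of squares; then F = 25 + x.
Edge–face incidences: 2E = 6·25 + 4·x = 150 + 4x.
Every vertex has degree 3, so 3V = 2E.
Euler: V − E + F = 2 ⇒ (2E)/3 − E + (25 + x) = 2.
Multiply by 6: 2·(2E) − 3·(2E) + 6·(25 + x) = 12, i.e. 150 + 6x − (150 + 4x) = 12.
Collecting terms: 2x = 12, so x = 6.
Then 2E = 150 + 4·6 = 174, so E = 87, V = 2E/3 = 58, F = 25 + 6 = 31.

87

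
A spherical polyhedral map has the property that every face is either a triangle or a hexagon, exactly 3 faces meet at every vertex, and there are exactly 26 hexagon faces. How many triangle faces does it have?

4

Let x be the number of triangles; then F = 26 + x.
Edge–face incidences: 2E = 6·26 + 3·x = 156 + 3x.
Every vertex has degree 3, so 3V = 2E.
Euler: V − E + F = 2 ⇒ (2E)/3 − E + (26 + x) = 2.
Multiply by 6: 2·(2E) − 3·(2E) + 6·(26 + x) = 12, i.e. 156 + 6x − (156 + 3x) = 12.
Collecting terms: 3x = 12, so x = 4.
Then 2E = 156 + 3·4 = 168, so E = 84, V = 2E/3 = 56, F = 26 + 4 = 30.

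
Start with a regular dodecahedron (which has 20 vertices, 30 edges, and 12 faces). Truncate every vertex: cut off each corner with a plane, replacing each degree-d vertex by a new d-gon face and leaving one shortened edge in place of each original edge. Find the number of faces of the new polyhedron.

Truncation replaces each original edge-end by a new vertex, so V′ = 2E = 60.
Each original edge survives, and each old vertex of degree d contributes d new edges; summing degrees gives Σd = 2E, so E′ = E + 2E = 3E = 90.
Each original face survives and each original vertex becomes one new face: F′ = F + V = 32.

32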